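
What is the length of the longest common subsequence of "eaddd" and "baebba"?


LCS of "eaddd" and "baebba"
DP table:
           b    a    e    b    b    a
      0    0    0    0    0    0    0
  e   0    0    0    1    1    1    1
  a   0    0    1    1    1    1    2
  d   0    0    1    1    1    1    2
  d   0    0    1    1    1    1    2
  d   0    0    1    1    1    1    2
LCS length = dp[5][6] = 2

2


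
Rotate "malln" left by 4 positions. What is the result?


Input: "malln", rotate left by 4
First 4 characters: "mall"
Remaining characters: "n"
Concatenate remaining + first: "n" + "mall" = "nmall"

nmall


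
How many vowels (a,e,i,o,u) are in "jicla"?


Input: jicla
Checking each character:
  'j' at position 0: consonant
  'i' at position 1: vowel (running total: 1)
  'c' at position 2: consonant
  'l' at position 3: consonant
  'a' at position 4: vowel (running total: 2)
Total vowels: 2

2


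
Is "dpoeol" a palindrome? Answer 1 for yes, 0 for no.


Input: dpoeol
Reversed: loeopd
  Compare pos 0 ('d') with pos 5 ('l'): MISMATCH
  Compare pos 1 ('p') with pos 4 ('o'): MISMATCH
  Compare pos 2 ('o') with pos 3 ('e'): MISMATCH
Result: not a palindrome

0


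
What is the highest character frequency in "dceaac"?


Input: dceaac
Character counts:
  'a': 2
  'c': 2
  'd': 1
  'e': 1
Maximum frequency: 2

2


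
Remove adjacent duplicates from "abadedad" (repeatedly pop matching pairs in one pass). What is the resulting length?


Input: abadedad
Stack-based adjacent duplicate removal:
  Read 'a': push. Stack: a
  Read 'b': push. Stack: ab
  Read 'a': push. Stack: aba
  Read 'd': push. Stack: abad
  Read 'e': push. Stack: abade
  Read 'd': push. Stack: abaded
  Read 'a': push. Stack: abadeda
  Read 'd': push. Stack: abadedad
Final stack: "abadedad" (length 8)

8


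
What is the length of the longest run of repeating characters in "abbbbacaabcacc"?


Input: "abbbbacaabcacc"
Scanning for longest run:
  Position 1 ('b'): new char, reset run to 1
  Position 2 ('b'): continues run of 'b', length=2
  Position 3 ('b'): continues run of 'b', length=3
  Position 4 ('b'): continues run of 'b', length=4
  Position 5 ('a'): new char, reset run to 1
  Position 6 ('c'): new char, reset run to 1
  Position 7 ('a'): new char, reset run to 1
  Position 8 ('a'): continues run of 'a', length=2
  Position 9 ('b'): new char, reset run to 1
  Position 10 ('c'): new char, reset run to 1
  Position 11 ('a'): new char, reset run to 1
  Position 12 ('c'): new char, reset run to 1
  Position 13 ('c'): continues run of 'c', length=2
Longest run: 'b' with length 4

4


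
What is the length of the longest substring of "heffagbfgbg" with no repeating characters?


Input: "heffagbfgbg"
Sliding window (track last position of each char):
  Position 0 ('h'): window [0,0] length 1 -- new best
  Position 1 ('e'): window [0,1] length 2 -- new best
  Position 2 ('f'): window [0,2] length 3 -- new best
  Position 3 ('f'): repeat (last at 2), move window start to 3
  Position 3 ('f'): window [3,3] length 1
  Position 4 ('a'): window [3,4] length 2
  Position 5 ('g'): window [3,5] length 3
  Position 6 ('b'): window [3,6] length 4 -- new best
  Position 7 ('f'): repeat (last at 3), move window start to 4
  Position 7 ('f'): window [4,7] length 4
  Position 8 ('g'): repeat (last at 5), move window start to 6
  Position 8 ('g'): window [6,8] length 3
  Position 9 ('b'): repeat (last at 6), move window start to 7
  Position 9 ('b'): window [7,9] length 3
  Position 10 ('g'): repeat (last at 8), move window start to 9
  Position 10 ('g'): window [9,10] length 2
Longest substring with no repeats: "fagb" with length 4

4


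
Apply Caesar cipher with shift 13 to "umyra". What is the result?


Caesar cipher: shift "umyra" by 13
  'u' (pos 20) + 13 = pos 7 = 'h'
  'm' (pos 12) + 13 = pos 25 = 'z'
  'y' (pos 24) + 13 = pos 11 = 'l'
  'r' (pos 17) + 13 = pos 4 = 'e'
  'a' (pos 0) + 13 = pos 13 = 'n'
Result: hzlen

hzlen


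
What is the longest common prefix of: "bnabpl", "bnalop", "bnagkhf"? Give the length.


Words: bnabpl, bnalop, bnagkhf
  Position 0: all 'b' => match
  Position 1: all 'n' => match
  Position 2: all 'a' => match
  Position 3: ('b', 'l', 'g') => mismatch, stop
LCP = "bna" (length 3)

3


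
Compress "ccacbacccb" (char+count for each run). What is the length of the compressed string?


Input: ccacbacccb
Runs:
  'c' x 2 => "c2"
  'a' x 1 => "a1"
  'c' x 1 => "c1"
  'b' x 1 => "b1"
  'a' x 1 => "a1"
  'c' x 3 => "c3"
  'b' x 1 => "b1"
Compressed: "c2a1c1b1a1c3b1"
Compressed length: 14

14


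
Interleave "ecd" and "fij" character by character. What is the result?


Interleaving "ecd" and "fij":
  Position 0: 'e' from first, 'f' from second => "ef"
  Position 1: 'c' from first, 'i' from second => "ci"
  Position 2: 'd' from first, 'j' from second => "dj"
Result: efcidj

efcidj


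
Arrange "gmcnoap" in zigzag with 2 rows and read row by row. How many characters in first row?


Zigzag "gmcnoap" into 2 rows:
Placing characters:
  'g' => row 0
  'm' => row 1
  'c' => row 0
  'n' => row 1
  'o' => row 0
  'a' => row 1
  'p' => row 0
Rows:
  Row 0: "gcop"
  Row 1: "mna"
First row length: 4

4


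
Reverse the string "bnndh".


Input: bnndh
Reading characters right to left:
  Position 4: 'h'
  Position 3: 'd'
  Position 2: 'n'
  Position 1: 'n'
  Position 0: 'b'
Reversed: hdnnb

hdnnb


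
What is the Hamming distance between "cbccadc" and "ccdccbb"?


Comparing "cbccadc" and "ccdccbb" position by position:
  Position 0: 'c' vs 'c' => same
  Position 1: 'b' vs 'c' => differ
  Position 2: 'c' vs 'd' => differ
  Position 3: 'c' vs 'c' => same
  Position 4: 'a' vs 'c' => differ
  Position 5: 'd' vs 'b' => differ
  Position 6: 'c' vs 'b' => differ
Total differences (Hamming distance): 5

5


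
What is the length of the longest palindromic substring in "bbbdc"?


Input: "bbbdc"
Checking substrings for palindromes:
  [0:3] "bbb" (len 3) => palindrome
  [0:2] "bb" (len 2) => palindrome
  [1:3] "bb" (len 2) => palindrome
Longest palindromic substring: "bbb" with length 3

3


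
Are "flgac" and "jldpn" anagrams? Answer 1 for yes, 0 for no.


Strings: "flgac", "jldpn"
Sorted first:  acfgl
Sorted second: djlnp
Differ at position 0: 'a' vs 'd' => not anagrams

0


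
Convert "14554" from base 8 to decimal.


Input: "14554" in base 8
Positional expansion:
  Digit '1' (value 1) x 8^4 = 4096
  Digit '4' (value 4) x 8^3 = 2048
  Digit '5' (value 5) x 8^2 = 320
  Digit '5' (value 5) x 8^1 = 40
  Digit '4' (value 4) x 8^0 = 4
Sum = 6508

6508


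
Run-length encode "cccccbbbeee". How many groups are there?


Input: cccccbbbeee
Scanning for consecutive runs:
  Group 1: 'c' x 5 (positions 0-4)
  Group 2: 'b' x 3 (positions 5-7)
  Group 3: 'e' x 3 (positions 8-10)
Total groups: 3

3


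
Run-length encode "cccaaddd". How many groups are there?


Input: cccaaddd
Scanning for consecutive runs:
  Group 1: 'c' x 3 (positions 0-2)
  Group 2: 'a' x 2 (positions 3-4)
  Group 3: 'd' x 3 (positions 5-7)
Total groups: 3

3


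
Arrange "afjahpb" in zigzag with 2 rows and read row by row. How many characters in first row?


Zigzag "afjahpb" into 2 rows:
Placing characters:
  'a' => row 0
  'f' => row 1
  'j' => row 0
  'a' => row 1
  'h' => row 0
  'p' => row 1
  'b' => row 0
Rows:
  Row 0: "ajhb"
  Row 1: "fap"
First row length: 4

4


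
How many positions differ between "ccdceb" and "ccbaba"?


Comparing "ccdceb" and "ccbaba" position by position:
  Position 0: 'c' vs 'c' => same
  Position 1: 'c' vs 'c' => same
  Position 2: 'd' vs 'b' => DIFFER
  Position 3: 'c' vs 'a' => DIFFER
  Position 4: 'e' vs 'b' => DIFFER
  Position 5: 'b' vs 'a' => DIFFER
Positions that differ: 4

4


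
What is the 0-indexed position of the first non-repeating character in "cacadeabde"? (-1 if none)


Input: cacadeabde
Character frequencies:
  'a': 3
  'b': 1
  'c': 2
  'd': 2
  'e': 2
Scanning left to right for freq == 1:
  Position 0 ('c'): freq=2, skip
  Position 1 ('a'): freq=3, skip
  Position 2 ('c'): freq=2, skip
  Position 3 ('a'): freq=3, skip
  Position 4 ('d'): freq=2, skip
  Position 5 ('e'): freq=2, skip
  Position 6 ('a'): freq=3, skip
  Position 7 ('b'): unique! => answer = 7

7


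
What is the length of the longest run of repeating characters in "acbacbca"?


Input: "acbacbca"
Scanning for longest run:
  Position 1 ('c'): new char, reset run to 1
  Position 2 ('b'): new char, reset run to 1
  Position 3 ('a'): new char, reset run to 1
  Position 4 ('c'): new char, reset run to 1
  Position 5 ('b'): new char, reset run to 1
  Position 6 ('c'): new char, reset run to 1
  Position 7 ('a'): new char, reset run to 1
Longest run: 'a' with length 1

1


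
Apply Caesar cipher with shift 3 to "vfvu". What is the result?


Caesar cipher: shift "vfvu" by 3
  'v' (pos 21) + 3 = pos 24 = 'y'
  'f' (pos 5) + 3 = pos 8 = 'i'
  'v' (pos 21) + 3 = pos 24 = 'y'
  'u' (pos 20) + 3 = pos 23 = 'x'
Result: yiyx

yiyx


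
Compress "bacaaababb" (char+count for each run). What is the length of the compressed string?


Input: bacaaababb
Runs:
  'b' x 1 => "b1"
  'a' x 1 => "a1"
  'c' x 1 => "c1"
  'a' x 3 => "a3"
  'b' x 1 => "b1"
  'a' x 1 => "a1"
  'b' x 2 => "b2"
Compressed: "b1a1c1a3b1a1b2"
Compressed length: 14

14


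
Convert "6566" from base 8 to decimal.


Input: "6566" in base 8
Positional expansion:
  Digit '6' (value 6) x 8^3 = 3072
  Digit '5' (value 5) x 8^2 = 320
  Digit '6' (value 6) x 8^1 = 48
  Digit '6' (value 6) x 8^0 = 6
Sum = 3446

3446


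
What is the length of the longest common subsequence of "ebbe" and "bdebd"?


LCS of "ebbe" and "bdebd"
DP table:
           b    d    e    b    d
      0    0    0    0    0    0
  e   0    0    0    1    1    1
  b   0    1    1    1    2    2
  b   0    1    1    1    2    2
  e   0    1    1    2    2    2
LCS length = dp[4][5] = 2

2


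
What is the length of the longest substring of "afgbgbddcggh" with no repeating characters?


Input: "afgbgbddcggh"
Sliding window (track last position of each char):
  Position 0 ('a'): window [0,0] length 1 -- new best
  Position 1 ('f'): window [0,1] length 2 -- new best
  Position 2 ('g'): window [0,2] length 3 -- new best
  Position 3 ('b'): window [0,3] length 4 -- new best
  Position 4 ('g'): repeat (last at 2), move window start to 3
  Position 4 ('g'): window [3,4] length 2
  Position 5 ('b'): repeat (last at 3), move window start to 4
  Position 5 ('b'): window [4,5] length 2
  Position 6 ('d'): window [4,6] length 3
  Position 7 ('d'): repeat (last at 6), move window start to 7
  Position 7 ('d'): window [7,7] length 1
  Position 8 ('c'): window [7,8] length 2
  Position 9 ('g'): window [7,9] length 3
  Position 10 ('g'): repeat (last at 9), move window start to 10
  Position 10 ('g'): window [10,10] length 1
  Position 11 ('h'): window [10,11] length 2
Longest substring with no repeats: "afgb" with length 4

4


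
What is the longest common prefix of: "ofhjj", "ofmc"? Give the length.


Words: ofhjj, ofmc
  Position 0: all 'o' => match
  Position 1: all 'f' => match
  Position 2: ('h', 'm') => mismatch, stop
LCP = "of" (length 2)

2


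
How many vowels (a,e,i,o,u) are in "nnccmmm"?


Input: nnccmmm
Checking each character:
  'n' at position 0: consonant
  'n' at position 1: consonant
  'c' at position 2: consonant
  'c' at position 3: consonant
  'm' at position 4: consonant
  'm' at position 5: consonant
  'm' at position 6: consonant
Total vowels: 0

0


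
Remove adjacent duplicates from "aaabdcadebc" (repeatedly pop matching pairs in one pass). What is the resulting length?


Input: aaabdcadebc
Stack-based adjacent duplicate removal:
  Read 'a': push. Stack: a
  Read 'a': matches stack top 'a' => pop. Stack: (empty)
  Read 'a': push. Stack: a
  Read 'b': push. Stack: ab
  Read 'd': push. Stack: abd
  Read 'c': push. Stack: abdc
  Read 'a': push. Stack: abdca
  Read 'd': push. Stack: abdcad
  Read 'e': push. Stack: abdcade
  Read 'b': push. Stack: abdcadeb
  Read 'c': push. Stack: abdcadebc
Final stack: "abdcadebc" (length 9)

9


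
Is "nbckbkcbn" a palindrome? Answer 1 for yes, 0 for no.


Input: nbckbkcbn
Reversed: nbckbkcbn
  Compare pos 0 ('n') with pos 8 ('n'): match
  Compare pos 1 ('b') with pos 7 ('b'): match
  Compare pos 2 ('c') with pos 6 ('c'): match
  Compare pos 3 ('k') with pos 5 ('k'): match
Result: palindrome

1


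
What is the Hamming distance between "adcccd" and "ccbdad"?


Comparing "adcccd" and "ccbdad" position by position:
  Position 0: 'a' vs 'c' => differ
  Position 1: 'd' vs 'c' => differ
  Position 2: 'c' vs 'b' => differ
  Position 3: 'c' vs 'd' => differ
  Position 4: 'c' vs 'a' => differ
  Position 5: 'd' vs 'd' => same
Total differences (Hamming distance): 5

5


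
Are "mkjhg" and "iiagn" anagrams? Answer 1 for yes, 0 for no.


Strings: "mkjhg", "iiagn"
Sorted first:  ghjkm
Sorted second: agiin
Differ at position 0: 'g' vs 'a' => not anagrams

0


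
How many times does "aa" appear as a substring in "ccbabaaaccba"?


Searching for "aa" in "ccbabaaaccba"
Scanning each position:
  Position 0: "cc" => no
  Position 1: "cb" => no
  Position 2: "ba" => no
  Position 3: "ab" => no
  Position 4: "ba" => no
  Position 5: "aa" => MATCH
  Position 6: "aa" => MATCH
  Position 7: "ac" => no
  Position 8: "cc" => no
  Position 9: "cb" => no
  Position 10: "ba" => no
Total occurrences: 2

2


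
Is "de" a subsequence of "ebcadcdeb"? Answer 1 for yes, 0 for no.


Check if "de" is a subsequence of "ebcadcdeb"
Greedy scan:
  Position 0 ('e'): no match needed
  Position 1 ('b'): no match needed
  Position 2 ('c'): no match needed
  Position 3 ('a'): no match needed
  Position 4 ('d'): matches sub[0] = 'd'
  Position 5 ('c'): no match needed
  Position 6 ('d'): no match needed
  Position 7 ('e'): matches sub[1] = 'e'
  Position 8 ('b'): no match needed
All 2 characters matched => is a subsequence

1


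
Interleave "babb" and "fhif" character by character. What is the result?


Interleaving "babb" and "fhif":
  Position 0: 'b' from first, 'f' from second => "bf"
  Position 1: 'a' from first, 'h' from second => "ah"
  Position 2: 'b' from first, 'i' from second => "bi"
  Position 3: 'b' from first, 'f' from second => "bf"
Result: bfahbibf

bfahbibf


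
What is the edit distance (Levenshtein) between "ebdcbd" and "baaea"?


Computing edit distance: "ebdcbd" -> "baaea"
DP table:
           b    a    a    e    a
      0    1    2    3    4    5
  e   1    1    2    3    3    4
  b   2    1    2    3    4    4
  d   3    2    2    3    4    5
  c   4    3    3    3    4    5
  b   5    4    4    4    4    5
  d   6    5    5    5    5    5
Edit distance = dp[6][5] = 5

5


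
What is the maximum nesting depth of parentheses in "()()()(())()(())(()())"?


Input: "()()()(())()(())(()())"
Tracking depth:
  Position 0 '(': depth becomes 1
  Position 1 ')': depth becomes 0
  Position 2 '(': depth becomes 1
  Position 3 ')': depth becomes 0
  Position 4 '(': depth becomes 1
  Position 5 ')': depth becomes 0
  Position 6 '(': depth becomes 1
  Position 7 '(': depth becomes 2
  Position 8 ')': depth becomes 1
  Position 9 ')': depth becomes 0
  Position 10 '(': depth becomes 1
  Position 11 ')': depth becomes 0
  Position 12 '(': depth becomes 1
  Position 13 '(': depth becomes 2
  Position 14 ')': depth becomes 1
  Position 15 ')': depth becomes 0
  Position 16 '(': depth becomes 1
  Position 17 '(': depth becomes 2
  Position 18 ')': depth becomes 1
  Position 19 '(': depth becomes 2
  Position 20 ')': depth becomes 1
  Position 21 ')': depth becomes 0
Maximum depth reached: 2

2


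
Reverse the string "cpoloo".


Input: cpoloo
Reading characters right to left:
  Position 5: 'o'
  Position 4: 'o'
  Position 3: 'l'
  Position 2: 'o'
  Position 1: 'p'
  Position 0: 'c'
Reversed: oolopc

oolopc


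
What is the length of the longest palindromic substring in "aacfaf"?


Input: "aacfaf"
Checking substrings for palindromes:
  [3:6] "faf" (len 3) => palindrome
  [0:2] "aa" (len 2) => palindrome
Longest palindromic substring: "faf" with length 3

3


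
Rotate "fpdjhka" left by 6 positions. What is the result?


Input: "fpdjhka", rotate left by 6
First 6 characters: "fpdjhk"
Remaining characters: "a"
Concatenate remaining + first: "a" + "fpdjhk" = "afpdjhk"

afpdjhk


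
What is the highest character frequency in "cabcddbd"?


Input: cabcddbd
Character counts:
  'a': 1
  'b': 2
  'c': 2
  'd': 3
Maximum frequency: 3

3


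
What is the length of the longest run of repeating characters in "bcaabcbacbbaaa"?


Input: "bcaabcbacbbaaa"
Scanning for longest run:
  Position 1 ('c'): new char, reset run to 1
  Position 2 ('a'): new char, reset run to 1
  Position 3 ('a'): continues run of 'a', length=2
  Position 4 ('b'): new char, reset run to 1
  Position 5 ('c'): new char, reset run to 1
  Position 6 ('b'): new char, reset run to 1
  Position 7 ('a'): new char, reset run to 1
  Position 8 ('c'): new char, reset run to 1
  Position 9 ('b'): new char, reset run to 1
  Position 10 ('b'): continues run of 'b', length=2
  Position 11 ('a'): new char, reset run to 1
  Position 12 ('a'): continues run of 'a', length=2
  Position 13 ('a'): continues run of 'a', length=3
Longest run: 'a' with length 3

3


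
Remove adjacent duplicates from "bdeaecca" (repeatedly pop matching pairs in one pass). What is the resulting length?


Input: bdeaecca
Stack-based adjacent duplicate removal:
  Read 'b': push. Stack: b
  Read 'd': push. Stack: bd
  Read 'e': push. Stack: bde
  Read 'a': push. Stack: bdea
  Read 'e': push. Stack: bdeae
  Read 'c': push. Stack: bdeaec
  Read 'c': matches stack top 'c' => pop. Stack: bdeae
  Read 'a': push. Stack: bdeaea
Final stack: "bdeaea" (length 6)

6


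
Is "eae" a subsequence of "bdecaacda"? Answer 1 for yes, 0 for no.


Check if "eae" is a subsequence of "bdecaacda"
Greedy scan:
  Position 0 ('b'): no match needed
  Position 1 ('d'): no match needed
  Position 2 ('e'): matches sub[0] = 'e'
  Position 3 ('c'): no match needed
  Position 4 ('a'): matches sub[1] = 'a'
  Position 5 ('a'): no match needed
  Position 6 ('c'): no match needed
  Position 7 ('d'): no match needed
  Position 8 ('a'): no match needed
Only matched 2/3 characters => not a subsequence

0


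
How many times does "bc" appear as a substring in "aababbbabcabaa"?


Searching for "bc" in "aababbbabcabaa"
Scanning each position:
  Position 0: "aa" => no
  Position 1: "ab" => no
  Position 2: "ba" => no
  Position 3: "ab" => no
  Position 4: "bb" => no
  Position 5: "bb" => no
  Position 6: "ba" => no
  Position 7: "ab" => no
  Position 8: "bc" => MATCH
  Position 9: "ca" => no
  Position 10: "ab" => no
  Position 11: "ba" => no
  Position 12: "aa" => no
Total occurrences: 1

1


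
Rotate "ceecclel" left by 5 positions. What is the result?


Input: "ceecclel", rotate left by 5
First 5 characters: "ceecc"
Remaining characters: "lel"
Concatenate remaining + first: "lel" + "ceecc" = "lelceecc"

lelceecc


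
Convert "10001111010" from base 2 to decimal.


Input: "10001111010" in base 2
Positional expansion:
  Digit '1' (value 1) x 2^10 = 1024
  Digit '0' (value 0) x 2^9 = 0
  Digit '0' (value 0) x 2^8 = 0
  Digit '0' (value 0) x 2^7 = 0
  Digit '1' (value 1) x 2^6 = 64
  Digit '1' (value 1) x 2^5 = 32
  Digit '1' (value 1) x 2^4 = 16
  Digit '1' (value 1) x 2^3 = 8
  Digit '0' (value 0) x 2^2 = 0
  Digit '1' (value 1) x 2^1 = 2
  Digit '0' (value 0) x 2^0 = 0
Sum = 1146

1146


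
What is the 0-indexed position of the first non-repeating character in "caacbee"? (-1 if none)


Input: caacbee
Character frequencies:
  'a': 2
  'b': 1
  'c': 2
  'e': 2
Scanning left to right for freq == 1:
  Position 0 ('c'): freq=2, skip
  Position 1 ('a'): freq=2, skip
  Position 2 ('a'): freq=2, skip
  Position 3 ('c'): freq=2, skip
  Position 4 ('b'): unique! => answer = 4

4


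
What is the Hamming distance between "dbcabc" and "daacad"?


Comparing "dbcabc" and "daacad" position by position:
  Position 0: 'd' vs 'd' => same
  Position 1: 'b' vs 'a' => differ
  Position 2: 'c' vs 'a' => differ
  Position 3: 'a' vs 'c' => differ
  Position 4: 'b' vs 'a' => differ
  Position 5: 'c' vs 'd' => differ
Total differences (Hamming distance): 5

5


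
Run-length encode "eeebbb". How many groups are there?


Input: eeebbb
Scanning for consecutive runs:
  Group 1: 'e' x 3 (positions 0-2)
  Group 2: 'b' x 3 (positions 3-5)
Total groups: 2

2


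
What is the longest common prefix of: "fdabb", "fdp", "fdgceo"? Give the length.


Words: fdabb, fdp, fdgceo
  Position 0: all 'f' => match
  Position 1: all 'd' => match
  Position 2: ('a', 'p', 'g') => mismatch, stop
LCP = "fd" (length 2)

2


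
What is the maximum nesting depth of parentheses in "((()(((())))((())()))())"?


Input: "((()(((())))((())()))())"
Tracking depth:
  Position 0 '(': depth becomes 1
  Position 1 '(': depth becomes 2
  Position 2 '(': depth becomes 3
  Position 3 ')': depth becomes 2
  Position 4 '(': depth becomes 3
  Position 5 '(': depth becomes 4
  Position 6 '(': depth becomes 5
  Position 7 '(': depth becomes 6
  Position 8 ')': depth becomes 5
  Position 9 ')': depth becomes 4
  Position 10 ')': depth becomes 3
  Position 11 ')': depth becomes 2
  Position 12 '(': depth becomes 3
  Position 13 '(': depth becomes 4
  Position 14 '(': depth becomes 5
  Position 15 ')': depth becomes 4
  Position 16 ')': depth becomes 3
  Position 17 '(': depth becomes 4
  Position 18 ')': depth becomes 3
  Position 19 ')': depth becomes 2
  Position 20 ')': depth becomes 1
  Position 21 '(': depth becomes 2
  Position 22 ')': depth becomes 1
  Position 23 ')': depth becomes 0
Maximum depth reached: 6

6


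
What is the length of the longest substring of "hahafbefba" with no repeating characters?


Input: "hahafbefba"
Sliding window (track last position of each char):
  Position 0 ('h'): window [0,0] length 1 -- new best
  Position 1 ('a'): window [0,1] length 2 -- new best
  Position 2 ('h'): repeat (last at 0), move window start to 1
  Position 2 ('h'): window [1,2] length 2
  Position 3 ('a'): repeat (last at 1), move window start to 2
  Position 3 ('a'): window [2,3] length 2
  Position 4 ('f'): window [2,4] length 3 -- new best
  Position 5 ('b'): window [2,5] length 4 -- new best
  Position 6 ('e'): window [2,6] length 5 -- new best
  Position 7 ('f'): repeat (last at 4), move window start to 5
  Position 7 ('f'): window [5,7] length 3
  Position 8 ('b'): repeat (last at 5), move window start to 6
  Position 8 ('b'): window [6,8] length 3
  Position 9 ('a'): window [6,9] length 4
Longest substring with no repeats: "hafbe" with length 5

5


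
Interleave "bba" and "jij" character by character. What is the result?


Interleaving "bba" and "jij":
  Position 0: 'b' from first, 'j' from second => "bj"
  Position 1: 'b' from first, 'i' from second => "bi"
  Position 2: 'a' from first, 'j' from second => "aj"
Result: bjbiaj

bjbiaj


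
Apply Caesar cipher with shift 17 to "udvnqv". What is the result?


Caesar cipher: shift "udvnqv" by 17
  'u' (pos 20) + 17 = pos 11 = 'l'
  'd' (pos 3) + 17 = pos 20 = 'u'
  'v' (pos 21) + 17 = pos 12 = 'm'
  'n' (pos 13) + 17 = pos 4 = 'e'
  'q' (pos 16) + 17 = pos 7 = 'h'
  'v' (pos 21) + 17 = pos 12 = 'm'
Result: lumehm

lumehm


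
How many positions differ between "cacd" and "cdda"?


Comparing "cacd" and "cdda" position by position:
  Position 0: 'c' vs 'c' => same
  Position 1: 'a' vs 'd' => DIFFER
  Position 2: 'c' vs 'd' => DIFFER
  Position 3: 'd' vs 'a' => DIFFER
Positions that differ: 3

3


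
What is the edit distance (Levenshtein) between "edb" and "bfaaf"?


Computing edit distance: "edb" -> "bfaaf"
DP table:
           b    f    a    a    f
      0    1    2    3    4    5
  e   1    1    2    3    4    5
  d   2    2    2    3    4    5
  b   3    2    3    3    4    5
Edit distance = dp[3][5] = 5

5


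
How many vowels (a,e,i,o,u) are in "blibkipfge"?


Input: blibkipfge
Checking each character:
  'b' at position 0: consonant
  'l' at position 1: consonant
  'i' at position 2: vowel (running total: 1)
  'b' at position 3: consonant
  'k' at position 4: consonant
  'i' at position 5: vowel (running total: 2)
  'p' at position 6: consonant
  'f' at position 7: consonant
  'g' at position 8: consonant
  'e' at position 9: vowel (running total: 3)
Total vowels: 3

3


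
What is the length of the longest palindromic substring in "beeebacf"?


Input: "beeebacf"
Checking substrings for palindromes:
  [0:5] "beeeb" (len 5) => palindrome
  [1:4] "eee" (len 3) => palindrome
  [1:3] "ee" (len 2) => palindrome
  [2:4] "ee" (len 2) => palindrome
Longest palindromic substring: "beeeb" with length 5

5


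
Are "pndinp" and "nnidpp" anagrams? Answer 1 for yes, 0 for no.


Strings: "pndinp", "nnidpp"
Sorted first:  dinnpp
Sorted second: dinnpp
Sorted forms match => anagrams

1


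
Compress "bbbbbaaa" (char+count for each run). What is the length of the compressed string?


Input: bbbbbaaa
Runs:
  'b' x 5 => "b5"
  'a' x 3 => "a3"
Compressed: "b5a3"
Compressed length: 4

4


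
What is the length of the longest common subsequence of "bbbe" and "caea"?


LCS of "bbbe" and "caea"
DP table:
           c    a    e    a
      0    0    0    0    0
  b   0    0    0    0    0
  b   0    0    0    0    0
  b   0    0    0    0    0
  e   0    0    0    1    1
LCS length = dp[4][4] = 1

1


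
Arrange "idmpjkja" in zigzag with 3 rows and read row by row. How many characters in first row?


Zigzag "idmpjkja" into 3 rows:
Placing characters:
  'i' => row 0
  'd' => row 1
  'm' => row 2
  'p' => row 1
  'j' => row 0
  'k' => row 1
  'j' => row 2
  'a' => row 1
Rows:
  Row 0: "ij"
  Row 1: "dpka"
  Row 2: "mj"
First row length: 2

2


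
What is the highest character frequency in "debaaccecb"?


Input: debaaccecb
Character counts:
  'a': 2
  'b': 2
  'c': 3
  'd': 1
  'e': 2
Maximum frequency: 3

3


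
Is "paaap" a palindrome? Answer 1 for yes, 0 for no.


Input: paaap
Reversed: paaap
  Compare pos 0 ('p') with pos 4 ('p'): match
  Compare pos 1 ('a') with pos 3 ('a'): match
Result: palindrome

1


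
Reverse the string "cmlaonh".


Input: cmlaonh
Reading characters right to left:
  Position 6: 'h'
  Position 5: 'n'
  Position 4: 'o'
  Position 3: 'a'
  Position 2: 'l'
  Position 1: 'm'
  Position 0: 'c'
Reversed: hnoalmc

hnoalmc


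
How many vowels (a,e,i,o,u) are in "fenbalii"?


Input: fenbalii
Checking each character:
  'f' at position 0: consonant
  'e' at position 1: vowel (running total: 1)
  'n' at position 2: consonant
  'b' at position 3: consonant
  'a' at position 4: vowel (running total: 2)
  'l' at position 5: consonant
  'i' at position 6: vowel (running total: 3)
  'i' at position 7: vowel (running total: 4)
Total vowels: 4

4


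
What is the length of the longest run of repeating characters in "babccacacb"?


Input: "babccacacb"
Scanning for longest run:
  Position 1 ('a'): new char, reset run to 1
  Position 2 ('b'): new char, reset run to 1
  Position 3 ('c'): new char, reset run to 1
  Position 4 ('c'): continues run of 'c', length=2
  Position 5 ('a'): new char, reset run to 1
  Position 6 ('c'): new char, reset run to 1
  Position 7 ('a'): new char, reset run to 1
  Position 8 ('c'): new char, reset run to 1
  Position 9 ('b'): new char, reset run to 1
Longest run: 'c' with length 2

2


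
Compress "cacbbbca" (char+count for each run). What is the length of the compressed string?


Input: cacbbbca
Runs:
  'c' x 1 => "c1"
  'a' x 1 => "a1"
  'c' x 1 => "c1"
  'b' x 3 => "b3"
  'c' x 1 => "c1"
  'a' x 1 => "a1"
Compressed: "c1a1c1b3c1a1"
Compressed length: 12

12


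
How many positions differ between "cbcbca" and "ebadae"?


Comparing "cbcbca" and "ebadae" position by position:
  Position 0: 'c' vs 'e' => DIFFER
  Position 1: 'b' vs 'b' => same
  Position 2: 'c' vs 'a' => DIFFER
  Position 3: 'b' vs 'd' => DIFFER
  Position 4: 'c' vs 'a' => DIFFER
  Position 5: 'a' vs 'e' => DIFFER
Positions that differ: 5

5


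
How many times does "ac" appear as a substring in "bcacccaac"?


Searching for "ac" in "bcacccaac"
Scanning each position:
  Position 0: "bc" => no
  Position 1: "ca" => no
  Position 2: "ac" => MATCH
  Position 3: "cc" => no
  Position 4: "cc" => no
  Position 5: "ca" => no
  Position 6: "aa" => no
  Position 7: "ac" => MATCH
Total occurrences: 2

2


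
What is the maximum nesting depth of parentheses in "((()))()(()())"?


Input: "((()))()(()())"
Tracking depth:
  Position 0 '(': depth becomes 1
  Position 1 '(': depth becomes 2
  Position 2 '(': depth becomes 3
  Position 3 ')': depth becomes 2
  Position 4 ')': depth becomes 1
  Position 5 ')': depth becomes 0
  Position 6 '(': depth becomes 1
  Position 7 ')': depth becomes 0
  Position 8 '(': depth becomes 1
  Position 9 '(': depth becomes 2
  Position 10 ')': depth becomes 1
  Position 11 '(': depth becomes 2
  Position 12 ')': depth becomes 1
  Position 13 ')': depth becomes 0
Maximum depth reached: 3

3


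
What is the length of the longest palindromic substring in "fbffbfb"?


Input: "fbffbfb"
Checking substrings for palindromes:
  [0:6] "fbffbf" (len 6) => palindrome
  [1:5] "bffb" (len 4) => palindrome
  [0:3] "fbf" (len 3) => palindrome
  [3:6] "fbf" (len 3) => palindrome
  [4:7] "bfb" (len 3) => palindrome
  [2:4] "ff" (len 2) => palindrome
Longest palindromic substring: "fbffbf" with length 6

6


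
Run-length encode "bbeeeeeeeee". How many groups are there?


Input: bbeeeeeeeee
Scanning for consecutive runs:
  Group 1: 'b' x 2 (positions 0-1)
  Group 2: 'e' x 9 (positions 2-10)
Total groups: 2

2


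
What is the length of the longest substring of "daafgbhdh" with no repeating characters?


Input: "daafgbhdh"
Sliding window (track last position of each char):
  Position 0 ('d'): window [0,0] length 1 -- new best
  Position 1 ('a'): window [0,1] length 2 -- new best
  Position 2 ('a'): repeat (last at 1), move window start to 2
  Position 2 ('a'): window [2,2] length 1
  Position 3 ('f'): window [2,3] length 2
  Position 4 ('g'): window [2,4] length 3 -- new best
  Position 5 ('b'): window [2,5] length 4 -- new best
  Position 6 ('h'): window [2,6] length 5 -- new best
  Position 7 ('d'): window [2,7] length 6 -- new best
  Position 8 ('h'): repeat (last at 6), move window start to 7
  Position 8 ('h'): window [7,8] length 2
Longest substring with no repeats: "afgbhd" with length 6

6


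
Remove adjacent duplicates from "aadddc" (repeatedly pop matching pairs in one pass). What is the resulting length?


Input: aadddc
Stack-based adjacent duplicate removal:
  Read 'a': push. Stack: a
  Read 'a': matches stack top 'a' => pop. Stack: (empty)
  Read 'd': push. Stack: d
  Read 'd': matches stack top 'd' => pop. Stack: (empty)
  Read 'd': push. Stack: d
  Read 'c': push. Stack: dc
Final stack: "dc" (length 2)

2


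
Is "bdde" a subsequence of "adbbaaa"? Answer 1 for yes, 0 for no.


Check if "bdde" is a subsequence of "adbbaaa"
Greedy scan:
  Position 0 ('a'): no match needed
  Position 1 ('d'): no match needed
  Position 2 ('b'): matches sub[0] = 'b'
  Position 3 ('b'): no match needed
  Position 4 ('a'): no match needed
  Position 5 ('a'): no match needed
  Position 6 ('a'): no match needed
Only matched 1/4 characters => not a subsequence

0


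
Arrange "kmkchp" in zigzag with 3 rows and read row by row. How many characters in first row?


Zigzag "kmkchp" into 3 rows:
Placing characters:
  'k' => row 0
  'm' => row 1
  'k' => row 2
  'c' => row 1
  'h' => row 0
  'p' => row 1
Rows:
  Row 0: "kh"
  Row 1: "mcp"
  Row 2: "k"
First row length: 2

2


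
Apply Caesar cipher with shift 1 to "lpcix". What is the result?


Caesar cipher: shift "lpcix" by 1
  'l' (pos 11) + 1 = pos 12 = 'm'
  'p' (pos 15) + 1 = pos 16 = 'q'
  'c' (pos 2) + 1 = pos 3 = 'd'
  'i' (pos 8) + 1 = pos 9 = 'j'
  'x' (pos 23) + 1 = pos 24 = 'y'
Result: mqdjy

mqdjy


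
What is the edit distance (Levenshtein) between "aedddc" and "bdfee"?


Computing edit distance: "aedddc" -> "bdfee"
DP table:
           b    d    f    e    e
      0    1    2    3    4    5
  a   1    1    2    3    4    5
  e   2    2    2    3    3    4
  d   3    3    2    3    4    4
  d   4    4    3    3    4    5
  d   5    5    4    4    4    5
  c   6    6    5    5    5    5
Edit distance = dp[6][5] = 5

5


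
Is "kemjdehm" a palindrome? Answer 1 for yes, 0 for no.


Input: kemjdehm
Reversed: mhedjmek
  Compare pos 0 ('k') with pos 7 ('m'): MISMATCH
  Compare pos 1 ('e') with pos 6 ('h'): MISMATCH
  Compare pos 2 ('m') with pos 5 ('e'): MISMATCH
  Compare pos 3 ('j') with pos 4 ('d'): MISMATCH
Result: not a palindrome

0


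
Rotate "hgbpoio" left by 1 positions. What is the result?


Input: "hgbpoio", rotate left by 1
First 1 characters: "h"
Remaining characters: "gbpoio"
Concatenate remaining + first: "gbpoio" + "h" = "gbpoioh"

gbpoioh


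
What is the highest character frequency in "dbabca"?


Input: dbabca
Character counts:
  'a': 2
  'b': 2
  'c': 1
  'd': 1
Maximum frequency: 2

2


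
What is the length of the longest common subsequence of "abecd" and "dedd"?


LCS of "abecd" and "dedd"
DP table:
           d    e    d    d
      0    0    0    0    0
  a   0    0    0    0    0
  b   0    0    0    0    0
  e   0    0    1    1    1
  c   0    0    1    1    1
  d   0    1    1    2    2
LCS length = dp[5][4] = 2

2


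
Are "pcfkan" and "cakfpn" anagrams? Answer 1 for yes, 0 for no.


Strings: "pcfkan", "cakfpn"
Sorted first:  acfknp
Sorted second: acfknp
Sorted forms match => anagrams

1


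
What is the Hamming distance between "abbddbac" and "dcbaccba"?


Comparing "abbddbac" and "dcbaccba" position by position:
  Position 0: 'a' vs 'd' => differ
  Position 1: 'b' vs 'c' => differ
  Position 2: 'b' vs 'b' => same
  Position 3: 'd' vs 'a' => differ
  Position 4: 'd' vs 'c' => differ
  Position 5: 'b' vs 'c' => differ
  Position 6: 'a' vs 'b' => differ
  Position 7: 'c' vs 'a' => differ
Total differences (Hamming distance): 7

7


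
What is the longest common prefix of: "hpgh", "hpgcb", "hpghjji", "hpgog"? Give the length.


Words: hpgh, hpgcb, hpghjji, hpgog
  Position 0: all 'h' => match
  Position 1: all 'p' => match
  Position 2: all 'g' => match
  Position 3: ('h', 'c', 'h', 'o') => mismatch, stop
LCP = "hpg" (length 3)

3


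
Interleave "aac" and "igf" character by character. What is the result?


Interleaving "aac" and "igf":
  Position 0: 'a' from first, 'i' from second => "ai"
  Position 1: 'a' from first, 'g' from second => "ag"
  Position 2: 'c' from first, 'f' from second => "cf"
Result: aiagcf

aiagcf


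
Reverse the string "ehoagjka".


Input: ehoagjka
Reading characters right to left:
  Position 7: 'a'
  Position 6: 'k'
  Position 5: 'j'
  Position 4: 'g'
  Position 3: 'a'
  Position 2: 'o'
  Position 1: 'h'
  Position 0: 'e'
Reversed: akjgaohe

akjgaohe


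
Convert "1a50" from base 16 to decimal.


Input: "1a50" in base 16
Positional expansion:
  Digit '1' (value 1) x 16^3 = 4096
  Digit 'a' (value 10) x 16^2 = 2560
  Digit '5' (value 5) x 16^1 = 80
  Digit '0' (value 0) x 16^0 = 0
Sum = 6736

6736


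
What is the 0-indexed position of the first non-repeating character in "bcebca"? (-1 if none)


Input: bcebca
Character frequencies:
  'a': 1
  'b': 2
  'c': 2
  'e': 1
Scanning left to right for freq == 1:
  Position 0 ('b'): freq=2, skip
  Position 1 ('c'): freq=2, skip
  Position 2 ('e'): unique! => answer = 2

2


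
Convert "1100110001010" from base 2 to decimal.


Input: "1100110001010" in base 2
Positional expansion:
  Digit '1' (value 1) x 2^12 = 4096
  Digit '1' (value 1) x 2^11 = 2048
  Digit '0' (value 0) x 2^10 = 0
  Digit '0' (value 0) x 2^9 = 0
  Digit '1' (value 1) x 2^8 = 256
  Digit '1' (value 1) x 2^7 = 128
  Digit '0' (value 0) x 2^6 = 0
  Digit '0' (value 0) x 2^5 = 0
  Digit '0' (value 0) x 2^4 = 0
  Digit '1' (value 1) x 2^3 = 8
  Digit '0' (value 0) x 2^2 = 0
  Digit '1' (value 1) x 2^1 = 2
  Digit '0' (value 0) x 2^0 = 0
Sum = 6538

6538


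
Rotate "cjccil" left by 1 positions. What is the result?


Input: "cjccil", rotate left by 1
First 1 characters: "c"
Remaining characters: "jccil"
Concatenate remaining + first: "jccil" + "c" = "jccilc"

jccilc


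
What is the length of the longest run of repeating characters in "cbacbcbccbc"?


Input: "cbacbcbccbc"
Scanning for longest run:
  Position 1 ('b'): new char, reset run to 1
  Position 2 ('a'): new char, reset run to 1
  Position 3 ('c'): new char, reset run to 1
  Position 4 ('b'): new char, reset run to 1
  Position 5 ('c'): new char, reset run to 1
  Position 6 ('b'): new char, reset run to 1
  Position 7 ('c'): new char, reset run to 1
  Position 8 ('c'): continues run of 'c', length=2
  Position 9 ('b'): new char, reset run to 1
  Position 10 ('c'): new char, reset run to 1
Longest run: 'c' with length 2

2


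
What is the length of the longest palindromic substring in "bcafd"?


Input: "bcafd"
Checking substrings for palindromes:
  No multi-char palindromic substrings found
Longest palindromic substring: "b" with length 1

1


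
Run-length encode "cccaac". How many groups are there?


Input: cccaac
Scanning for consecutive runs:
  Group 1: 'c' x 3 (positions 0-2)
  Group 2: 'a' x 2 (positions 3-4)
  Group 3: 'c' x 1 (positions 5-5)
Total groups: 3

3


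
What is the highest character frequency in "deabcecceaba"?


Input: deabcecceaba
Character counts:
  'a': 3
  'b': 2
  'c': 3
  'd': 1
  'e': 3
Maximum frequency: 3

3


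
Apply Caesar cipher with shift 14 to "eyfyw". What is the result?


Caesar cipher: shift "eyfyw" by 14
  'e' (pos 4) + 14 = pos 18 = 's'
  'y' (pos 24) + 14 = pos 12 = 'm'
  'f' (pos 5) + 14 = pos 19 = 't'
  'y' (pos 24) + 14 = pos 12 = 'm'
  'w' (pos 22) + 14 = pos 10 = 'k'
Result: smtmk

smtmk


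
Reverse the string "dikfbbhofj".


Input: dikfbbhofj
Reading characters right to left:
  Position 9: 'j'
  Position 8: 'f'
  Position 7: 'o'
  Position 6: 'h'
  Position 5: 'b'
  Position 4: 'b'
  Position 3: 'f'
  Position 2: 'k'
  Position 1: 'i'
  Position 0: 'd'
Reversed: jfohbbfkid

jfohbbfkid


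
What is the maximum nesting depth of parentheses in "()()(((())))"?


Input: "()()(((())))"
Tracking depth:
  Position 0 '(': depth becomes 1
  Position 1 ')': depth becomes 0
  Position 2 '(': depth becomes 1
  Position 3 ')': depth becomes 0
  Position 4 '(': depth becomes 1
  Position 5 '(': depth becomes 2
  Position 6 '(': depth becomes 3
  Position 7 '(': depth becomes 4
  Position 8 ')': depth becomes 3
  Position 9 ')': depth becomes 2
  Position 10 ')': depth becomes 1
  Position 11 ')': depth becomes 0
Maximum depth reached: 4

4


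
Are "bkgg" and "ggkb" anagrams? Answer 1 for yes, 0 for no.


Strings: "bkgg", "ggkb"
Sorted first:  bggk
Sorted second: bggk
Sorted forms match => anagrams

1


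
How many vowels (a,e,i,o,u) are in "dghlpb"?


Input: dghlpb
Checking each character:
  'd' at position 0: consonant
  'g' at position 1: consonant
  'h' at position 2: consonant
  'l' at position 3: consonant
  'p' at position 4: consonant
  'b' at position 5: consonant
Total vowels: 0

0


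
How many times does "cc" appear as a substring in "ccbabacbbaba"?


Searching for "cc" in "ccbabacbbaba"
Scanning each position:
  Position 0: "cc" => MATCH
  Position 1: "cb" => no
  Position 2: "ba" => no
  Position 3: "ab" => no
  Position 4: "ba" => no
  Position 5: "ac" => no
  Position 6: "cb" => no
  Position 7: "bb" => no
  Position 8: "ba" => no
  Position 9: "ab" => no
  Position 10: "ba" => no
Total occurrences: 1

1


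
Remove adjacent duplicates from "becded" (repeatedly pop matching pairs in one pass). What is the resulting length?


Input: becded
Stack-based adjacent duplicate removal:
  Read 'b': push. Stack: b
  Read 'e': push. Stack: be
  Read 'c': push. Stack: bec
  Read 'd': push. Stack: becd
  Read 'e': push. Stack: becde
  Read 'd': push. Stack: becded
Final stack: "becded" (length 6)

6
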